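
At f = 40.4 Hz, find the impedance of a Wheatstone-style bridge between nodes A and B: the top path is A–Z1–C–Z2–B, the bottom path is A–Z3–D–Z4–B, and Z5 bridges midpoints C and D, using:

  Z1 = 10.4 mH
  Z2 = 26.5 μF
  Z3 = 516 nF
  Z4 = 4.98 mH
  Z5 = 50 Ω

Step 1 — Angular frequency: ω = 2π·f = 2π·40.4 = 253.8 rad/s.
Step 2 — Component impedances:
  Z1: Z = jωL = j·253.8·0.0104 = 0 + j2.64 Ω
  Z2: Z = 1/(jωC) = -j/(ω·C) = 0 - j148.7 Ω
  Z3: Z = 1/(jωC) = -j/(ω·C) = 0 - j7635 Ω
  Z4: Z = jωL = j·253.8·0.00498 = 0 + j1.264 Ω
  Z5: Z = R = 50 Ω
Step 3 — Bridge requires nodal analysis (the Z5 bridge couples midpoints C and D, so the two paths cannot be reduced to a simple series/parallel combination). Setting node B to ground and injecting 1 A at node A, the 3-node admittance system at A, C, D solves to V_A = Z_AB = 45.46 - j11.8 Ω = 46.97∠-14.6° Ω.

Z = 45.46 - j11.8 Ω = 46.97∠-14.6° Ω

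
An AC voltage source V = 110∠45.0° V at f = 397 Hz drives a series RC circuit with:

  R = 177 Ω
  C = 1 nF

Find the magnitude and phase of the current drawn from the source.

Step 1 — Angular frequency: ω = 2π·f = 2π·397 = 2494 rad/s.
Step 2 — Component impedances:
  R: Z = R = 177 Ω
  C: Z = 1/(jωC) = -j/(ω·C) = 0 - j4.009e+05 Ω
Step 3 — Series combination: Z_total = R + C = 177 - j4.009e+05 Ω = 4.009e+05∠-90.0° Ω.
Step 4 — Source phasor: V = 110∠45.0° V = 77.78 + j77.78 V.
Step 5 — Ohm's law: I = V / Z_total = (77.78 + j77.78) / (177 - j4.009e+05) = -0.0001939 + j0.0001941 A.
Step 6 — Convert to polar: |I| = 0.0002744 A, ∠I = 135.0°.

I = 0.0002744∠135.0° A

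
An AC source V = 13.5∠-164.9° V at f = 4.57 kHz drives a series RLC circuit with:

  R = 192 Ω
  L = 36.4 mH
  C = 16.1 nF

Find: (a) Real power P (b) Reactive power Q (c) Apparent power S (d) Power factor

Step 1 — Angular frequency: ω = 2π·f = 2π·4570 = 2.871e+04 rad/s.
Step 2 — Component impedances:
  R: Z = R = 192 Ω
  L: Z = jωL = j·2.871e+04·0.0364 = 0 + j1045 Ω
  C: Z = 1/(jωC) = -j/(ω·C) = 0 - j2163 Ω
Step 3 — Series combination: Z_total = R + L + C = 192 - j1118 Ω = 1134∠-80.3° Ω.
Step 4 — Source phasor: V = 13.5∠-164.9° V = -13.03 - j3.517 V.
Step 5 — Current: I = V / Z = 0.001111 - j0.01185 A = 0.0119∠-84.6° A.
Step 6 — Complex power: S = V·I* = 0.0272 - j0.1584 VA.
Step 7 — Real power: P = Re(S) = 0.0272 W.
Step 8 — Reactive power: Q = Im(S) = -0.1584 VAR.
Step 9 — Apparent power: |S| = 0.1607 VA.
Step 10 — Power factor: PF = P/|S| = 0.1693 (leading).

(a) P = 0.0272 W  (b) Q = -0.1584 VAR  (c) S = 0.1607 VA  (d) PF = 0.1693 (leading)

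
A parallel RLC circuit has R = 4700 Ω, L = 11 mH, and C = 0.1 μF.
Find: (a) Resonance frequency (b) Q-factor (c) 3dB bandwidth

Step 1 — Resonance: ω₀ = 1/√(LC) = 1/√(0.011·1e-07) = 3.015e+04 rad/s.
Step 2 — f₀ = ω₀/(2π) = 4799 Hz.
Step 3 — Parallel Q: Q = R/(ω₀L) = 4700/(3.015e+04·0.011) = 14.17.
Step 4 — Bandwidth: Δω = ω₀/Q = 2128 rad/s; BW = Δω/(2π) = 338.6 Hz.

(a) f₀ = 4799 Hz  (b) Q = 14.17  (c) BW = 338.6 Hz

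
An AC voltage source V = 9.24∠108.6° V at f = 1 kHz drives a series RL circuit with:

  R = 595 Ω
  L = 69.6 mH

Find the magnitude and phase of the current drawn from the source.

Step 1 — Angular frequency: ω = 2π·f = 2π·1000 = 6283 rad/s.
Step 2 — Component impedances:
  R: Z = R = 595 Ω
  L: Z = jωL = j·6283·0.0696 = 0 + j437.3 Ω
Step 3 — Series combination: Z_total = R + L = 595 + j437.3 Ω = 738.4∠36.3° Ω.
Step 4 — Source phasor: V = 9.24∠108.6° V = -2.947 + j8.757 V.
Step 5 — Ohm's law: I = V / Z_total = (-2.947 + j8.757) / (595 + j437.3) = 0.003808 + j0.01192 A.
Step 6 — Convert to polar: |I| = 0.01251 A, ∠I = 72.3°.

I = 0.01251∠72.3° A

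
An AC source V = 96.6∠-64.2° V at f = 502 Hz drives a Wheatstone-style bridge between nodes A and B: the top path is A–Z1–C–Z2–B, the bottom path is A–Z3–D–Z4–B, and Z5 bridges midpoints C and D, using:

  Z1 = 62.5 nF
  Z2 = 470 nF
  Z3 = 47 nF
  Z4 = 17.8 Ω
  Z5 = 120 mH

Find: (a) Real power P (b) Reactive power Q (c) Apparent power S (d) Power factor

Step 1 — Angular frequency: ω = 2π·f = 2π·502 = 3154 rad/s.
Step 2 — Component impedances:
  Z1: Z = 1/(jωC) = -j/(ω·C) = 0 - j5073 Ω
  Z2: Z = 1/(jωC) = -j/(ω·C) = 0 - j674.6 Ω
  Z3: Z = 1/(jωC) = -j/(ω·C) = 0 - j6746 Ω
  Z4: Z = R = 17.8 Ω
  Z5: Z = jωL = j·3154·0.12 = 0 + j378.5 Ω
Step 3 — Bridge requires nodal analysis (the Z5 bridge couples midpoints C and D, so the two paths cannot be reduced to a simple series/parallel combination). Setting node B to ground and injecting 1 A at node A, the 3-node admittance system at A, C, D solves to V_A = Z_AB = 56.63 - j2596 Ω = 2596∠-88.8° Ω.
Step 4 — Source phasor: V = 96.6∠-64.2° V = 42.04 - j86.97 V.
Step 5 — Current: I = V / Z = 0.03384 + j0.01546 A = 0.0372∠24.6° A.
Step 6 — Complex power: S = V·I* = 0.07838 - j3.593 VA.
Step 7 — Real power: P = Re(S) = 0.07838 W.
Step 8 — Reactive power: Q = Im(S) = -3.593 VAR.
Step 9 — Apparent power: |S| = 3.594 VA.
Step 10 — Power factor: PF = P/|S| = 0.02181 (leading).

(a) P = 0.07838 W  (b) Q = -3.593 VAR  (c) S = 3.594 VA  (d) PF = 0.02181 (leading)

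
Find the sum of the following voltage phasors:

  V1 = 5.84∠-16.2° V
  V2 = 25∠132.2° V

Step 1 — Convert each phasor to rectangular form:
  V1 = 5.84·(cos(-16.2°) + j·sin(-16.2°)) = 5.608 - j1.629 V
  V2 = 25·(cos(132.2°) + j·sin(132.2°)) = -16.79 + j18.52 V
Step 2 — Sum components: V_total = -11.18 + j16.89 V.
Step 3 — Convert to polar: |V_total| = 20.26 V, ∠V_total = 123.5°.

V_total = 20.26∠123.5° V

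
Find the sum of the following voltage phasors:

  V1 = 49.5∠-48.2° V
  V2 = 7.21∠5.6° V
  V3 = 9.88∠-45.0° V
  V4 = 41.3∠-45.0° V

Step 1 — Convert each phasor to rectangular form:
  V1 = 49.5·(cos(-48.2°) + j·sin(-48.2°)) = 32.99 - j36.9 V
  V2 = 7.21·(cos(5.6°) + j·sin(5.6°)) = 7.176 + j0.7036 V
  V3 = 9.88·(cos(-45.0°) + j·sin(-45.0°)) = 6.986 - j6.986 V
  V4 = 41.3·(cos(-45.0°) + j·sin(-45.0°)) = 29.2 - j29.2 V
Step 2 — Sum components: V_total = 76.36 - j72.39 V.
Step 3 — Convert to polar: |V_total| = 105.2 V, ∠V_total = -43.5°.

V_total = 105.2∠-43.5° V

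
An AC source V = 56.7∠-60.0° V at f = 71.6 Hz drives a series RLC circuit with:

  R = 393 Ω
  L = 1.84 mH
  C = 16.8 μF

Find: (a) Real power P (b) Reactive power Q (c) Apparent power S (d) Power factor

Step 1 — Angular frequency: ω = 2π·f = 2π·71.6 = 449.9 rad/s.
Step 2 — Component impedances:
  R: Z = R = 393 Ω
  L: Z = jωL = j·449.9·0.00184 = 0 + j0.8278 Ω
  C: Z = 1/(jωC) = -j/(ω·C) = 0 - j132.3 Ω
Step 3 — Series combination: Z_total = R + L + C = 393 - j131.5 Ω = 414.4∠-18.5° Ω.
Step 4 — Source phasor: V = 56.7∠-60.0° V = 28.35 - j49.1 V.
Step 5 — Current: I = V / Z = 0.1025 - j0.09066 A = 0.1368∠-41.5° A.
Step 6 — Complex power: S = V·I* = 7.357 - j2.461 VA.
Step 7 — Real power: P = Re(S) = 7.357 W.
Step 8 — Reactive power: Q = Im(S) = -2.461 VAR.
Step 9 — Apparent power: |S| = 7.758 VA.
Step 10 — Power factor: PF = P/|S| = 0.9483 (leading).

(a) P = 7.357 W  (b) Q = -2.461 VAR  (c) S = 7.758 VA  (d) PF = 0.9483 (leading)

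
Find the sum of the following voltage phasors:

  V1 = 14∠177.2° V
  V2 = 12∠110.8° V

Step 1 — Convert each phasor to rectangular form:
  V1 = 14·(cos(177.2°) + j·sin(177.2°)) = -13.98 + j0.6839 V
  V2 = 12·(cos(110.8°) + j·sin(110.8°)) = -4.261 + j11.22 V
Step 2 — Sum components: V_total = -18.24 + j11.9 V.
Step 3 — Convert to polar: |V_total| = 21.78 V, ∠V_total = 146.9°.

V_total = 21.78∠146.9° V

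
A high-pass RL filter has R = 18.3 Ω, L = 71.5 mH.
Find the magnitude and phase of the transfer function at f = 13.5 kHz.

Step 1 — Angular frequency: ω = 2π·1.35e+04 = 8.482e+04 rad/s.
Step 2 — Transfer function: H(jω) = jωL/(R + jωL).
Step 3 — Numerator jωL = j·6065; denominator R + jωL = 18.3 + j6065.
Step 4 — H = 1 + j0.003017.
Step 5 — Magnitude: |H| = 1 (-0.0 dB); phase: φ = 0.2°.

|H| = 1 (-0.0 dB), φ = 0.2°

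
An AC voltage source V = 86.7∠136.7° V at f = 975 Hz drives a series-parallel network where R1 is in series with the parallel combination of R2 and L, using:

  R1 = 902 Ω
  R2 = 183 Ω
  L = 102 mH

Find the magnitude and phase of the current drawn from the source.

Step 1 — Angular frequency: ω = 2π·f = 2π·975 = 6126 rad/s.
Step 2 — Component impedances:
  R1: Z = R = 902 Ω
  R2: Z = R = 183 Ω
  L: Z = jωL = j·6126·0.102 = 0 + j624.9 Ω
Step 3 — Parallel branch: R2 || L = 1/(1/R2 + 1/L) = 168.5 + j49.36 Ω.
Step 4 — Series with R1: Z_total = R1 + (R2 || L) = 1071 + j49.36 Ω = 1072∠2.6° Ω.
Step 5 — Source phasor: V = 86.7∠136.7° V = -63.1 + j59.46 V.
Step 6 — Ohm's law: I = V / Z_total = (-63.1 + j59.46) / (1071 + j49.36) = -0.05626 + j0.05814 A.
Step 7 — Convert to polar: |I| = 0.0809 A, ∠I = 134.1°.

I = 0.0809∠134.1° A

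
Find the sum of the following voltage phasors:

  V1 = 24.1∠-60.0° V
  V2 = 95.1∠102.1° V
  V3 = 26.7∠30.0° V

Step 1 — Convert each phasor to rectangular form:
  V1 = 24.1·(cos(-60.0°) + j·sin(-60.0°)) = 12.05 - j20.87 V
  V2 = 95.1·(cos(102.1°) + j·sin(102.1°)) = -19.93 + j92.99 V
  V3 = 26.7·(cos(30.0°) + j·sin(30.0°)) = 23.12 + j13.35 V
Step 2 — Sum components: V_total = 15.24 + j85.47 V.
Step 3 — Convert to polar: |V_total| = 86.81 V, ∠V_total = 79.9°.

V_total = 86.81∠79.9° V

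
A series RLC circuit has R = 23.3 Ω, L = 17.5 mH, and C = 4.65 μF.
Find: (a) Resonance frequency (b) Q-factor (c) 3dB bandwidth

Step 1 — Resonance: ω₀ = 1/√(LC) = 1/√(0.0175·4.65e-06) = 3506 rad/s.
Step 2 — f₀ = ω₀/(2π) = 557.9 Hz.
Step 3 — Series Q: Q = ω₀L/R = 3506·0.0175/23.3 = 2.633.
Step 4 — Bandwidth: Δω = ω₀/Q = 1331 rad/s; BW = Δω/(2π) = 211.9 Hz.

(a) f₀ = 557.9 Hz  (b) Q = 2.633  (c) BW = 211.9 Hz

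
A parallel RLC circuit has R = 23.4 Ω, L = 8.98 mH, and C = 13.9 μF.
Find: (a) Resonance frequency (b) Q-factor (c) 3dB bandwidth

Step 1 — Resonance: ω₀ = 1/√(LC) = 1/√(0.00898·1.39e-05) = 2830 rad/s.
Step 2 — f₀ = ω₀/(2π) = 450.5 Hz.
Step 3 — Parallel Q: Q = R/(ω₀L) = 23.4/(2830·0.00898) = 0.9206.
Step 4 — Bandwidth: Δω = ω₀/Q = 3074 rad/s; BW = Δω/(2π) = 489.3 Hz.

(a) f₀ = 450.5 Hz  (b) Q = 0.9206  (c) BW = 489.3 Hz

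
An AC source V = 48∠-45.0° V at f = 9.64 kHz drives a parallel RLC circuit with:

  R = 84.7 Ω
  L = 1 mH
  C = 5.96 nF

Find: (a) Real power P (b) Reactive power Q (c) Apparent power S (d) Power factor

Step 1 — Angular frequency: ω = 2π·f = 2π·9640 = 6.057e+04 rad/s.
Step 2 — Component impedances:
  R: Z = R = 84.7 Ω
  L: Z = jωL = j·6.057e+04·0.001 = 0 + j60.57 Ω
  C: Z = 1/(jωC) = -j/(ω·C) = 0 - j2770 Ω
Step 3 — Parallel combination: 1/Z_total = 1/R + 1/L + 1/C; Z_total = 29.5 + j40.35 Ω = 49.99∠53.8° Ω.
Step 4 — Source phasor: V = 48∠-45.0° V = 33.94 - j33.94 V.
Step 5 — Current: I = V / Z = -0.1474 - j0.9488 A = 0.9602∠-98.8° A.
Step 6 — Complex power: S = V·I* = 27.2 + j37.21 VA.
Step 7 — Real power: P = Re(S) = 27.2 W.
Step 8 — Reactive power: Q = Im(S) = 37.21 VAR.
Step 9 — Apparent power: |S| = 46.09 VA.
Step 10 — Power factor: PF = P/|S| = 0.5902 (lagging).

(a) P = 27.2 W  (b) Q = 37.21 VAR  (c) S = 46.09 VA  (d) PF = 0.5902 (lagging)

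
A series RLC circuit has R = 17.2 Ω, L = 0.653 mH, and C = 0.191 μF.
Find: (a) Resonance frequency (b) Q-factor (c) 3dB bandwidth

Step 1 — Resonance condition Im(Z)=0 gives ω₀ = 1/√(LC).
Step 2 — ω₀ = 1/√(0.000653·1.91e-07) = 8.954e+04 rad/s.
Step 3 — f₀ = ω₀/(2π) = 1.425e+04 Hz.
Step 4 — Series Q: Q = ω₀L/R = 8.954e+04·0.000653/17.2 = 3.399.
Step 5 — 3dB bandwidth: Δω = ω₀/Q = 2.634e+04 rad/s; BW = Δω/(2π) = 4192 Hz.

(a) f₀ = 1.425e+04 Hz  (b) Q = 3.399  (c) BW = 4192 Hz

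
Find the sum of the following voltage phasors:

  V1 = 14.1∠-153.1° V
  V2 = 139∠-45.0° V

Step 1 — Convert each phasor to rectangular form:
  V1 = 14.1·(cos(-153.1°) + j·sin(-153.1°)) = -12.57 - j6.379 V
  V2 = 139·(cos(-45.0°) + j·sin(-45.0°)) = 98.29 - j98.29 V
Step 2 — Sum components: V_total = 85.71 - j104.7 V.
Step 3 — Convert to polar: |V_total| = 135.3 V, ∠V_total = -50.7°.

V_total = 135.3∠-50.7° V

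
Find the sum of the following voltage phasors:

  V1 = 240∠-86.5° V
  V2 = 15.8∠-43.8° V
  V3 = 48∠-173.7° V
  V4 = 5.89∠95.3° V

Step 1 — Convert each phasor to rectangular form:
  V1 = 240·(cos(-86.5°) + j·sin(-86.5°)) = 14.65 - j239.6 V
  V2 = 15.8·(cos(-43.8°) + j·sin(-43.8°)) = 11.4 - j10.94 V
  V3 = 48·(cos(-173.7°) + j·sin(-173.7°)) = -47.71 - j5.267 V
  V4 = 5.89·(cos(95.3°) + j·sin(95.3°)) = -0.5441 + j5.865 V
Step 2 — Sum components: V_total = -22.2 - j249.9 V.
Step 3 — Convert to polar: |V_total| = 250.9 V, ∠V_total = -95.1°.

V_total = 250.9∠-95.1° V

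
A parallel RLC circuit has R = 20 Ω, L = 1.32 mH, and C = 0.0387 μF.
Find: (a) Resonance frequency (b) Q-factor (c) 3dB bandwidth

Step 1 — Resonance: ω₀ = 1/√(LC) = 1/√(0.00132·3.87e-08) = 1.399e+05 rad/s.
Step 2 — f₀ = ω₀/(2π) = 2.227e+04 Hz.
Step 3 — Parallel Q: Q = R/(ω₀L) = 20/(1.399e+05·0.00132) = 0.1083.
Step 4 — Bandwidth: Δω = ω₀/Q = 1.292e+06 rad/s; BW = Δω/(2π) = 2.056e+05 Hz.

(a) f₀ = 2.227e+04 Hz  (b) Q = 0.1083  (c) BW = 2.056e+05 Hz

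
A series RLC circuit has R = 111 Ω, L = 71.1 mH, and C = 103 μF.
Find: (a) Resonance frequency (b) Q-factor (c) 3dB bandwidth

Step 1 — Resonance: ω₀ = 1/√(LC) = 1/√(0.0711·0.000103) = 369.5 rad/s.
Step 2 — f₀ = ω₀/(2π) = 58.81 Hz.
Step 3 — Series Q: Q = ω₀L/R = 369.5·0.0711/111 = 0.2367.
Step 4 — Bandwidth: Δω = ω₀/Q = 1561 rad/s; BW = Δω/(2π) = 248.5 Hz.

(a) f₀ = 58.81 Hz  (b) Q = 0.2367  (c) BW = 248.5 Hz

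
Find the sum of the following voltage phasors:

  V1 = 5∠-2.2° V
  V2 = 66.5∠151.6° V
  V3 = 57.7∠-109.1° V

Step 1 — Convert each phasor to rectangular form:
  V1 = 5·(cos(-2.2°) + j·sin(-2.2°)) = 4.996 - j0.1919 V
  V2 = 66.5·(cos(151.6°) + j·sin(151.6°)) = -58.5 + j31.63 V
  V3 = 57.7·(cos(-109.1°) + j·sin(-109.1°)) = -18.88 - j54.52 V
Step 2 — Sum components: V_total = -72.38 - j23.09 V.
Step 3 — Convert to polar: |V_total| = 75.97 V, ∠V_total = -162.3°.

V_total = 75.97∠-162.3° V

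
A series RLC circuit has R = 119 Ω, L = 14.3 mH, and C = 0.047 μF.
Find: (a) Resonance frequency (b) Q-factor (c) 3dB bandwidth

Step 1 — Resonance condition Im(Z)=0 gives ω₀ = 1/√(LC).
Step 2 — ω₀ = 1/√(0.0143·4.7e-08) = 3.857e+04 rad/s.
Step 3 — f₀ = ω₀/(2π) = 6139 Hz.
Step 4 — Series Q: Q = ω₀L/R = 3.857e+04·0.0143/119 = 4.635.
Step 5 — 3dB bandwidth: Δω = ω₀/Q = 8322 rad/s; BW = Δω/(2π) = 1324 Hz.

(a) f₀ = 6139 Hz  (b) Q = 4.635  (c) BW = 1324 Hz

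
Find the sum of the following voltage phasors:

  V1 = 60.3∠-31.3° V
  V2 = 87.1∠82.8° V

Step 1 — Convert each phasor to rectangular form:
  V1 = 60.3·(cos(-31.3°) + j·sin(-31.3°)) = 51.52 - j31.33 V
  V2 = 87.1·(cos(82.8°) + j·sin(82.8°)) = 10.92 + j86.41 V
Step 2 — Sum components: V_total = 62.44 + j55.09 V.
Step 3 — Convert to polar: |V_total| = 83.27 V, ∠V_total = 41.4°.

V_total = 83.27∠41.4° V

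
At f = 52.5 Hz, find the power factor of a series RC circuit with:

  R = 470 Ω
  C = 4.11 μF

Step 1 — Angular frequency: ω = 2π·f = 2π·52.5 = 329.9 rad/s.
Step 2 — Component impedances:
  R: Z = R = 470 Ω
  C: Z = 1/(jωC) = -j/(ω·C) = 0 - j737.6 Ω
Step 3 — Series combination: Z_total = R + C = 470 - j737.6 Ω = 874.6∠-57.5° Ω.
Step 4 — Power factor: PF = cos(φ) = Re(Z)/|Z| = 470/874.6 = 0.5374.
Step 5 — Type: Im(Z) = -737.6 ⇒ leading (phase φ = -57.5°).

PF = 0.5374 (leading, φ = -57.5°)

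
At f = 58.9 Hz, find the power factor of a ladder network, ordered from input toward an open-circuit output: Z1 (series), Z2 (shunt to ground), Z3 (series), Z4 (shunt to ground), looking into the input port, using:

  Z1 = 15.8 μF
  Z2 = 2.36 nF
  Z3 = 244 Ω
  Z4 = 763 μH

Step 1 — Angular frequency: ω = 2π·f = 2π·58.9 = 370.1 rad/s.
Step 2 — Component impedances:
  Z1: Z = 1/(jωC) = -j/(ω·C) = 0 - j171 Ω
  Z2: Z = 1/(jωC) = -j/(ω·C) = 0 - j1.145e+06 Ω
  Z3: Z = R = 244 Ω
  Z4: Z = jωL = j·370.1·0.000763 = 0 + j0.2824 Ω
Step 3 — Ladder network (open output): work backward from the far end, alternating series and parallel combinations. Z_in = 244 - j170.8 Ω = 297.8∠-35.0° Ω.
Step 4 — Power factor: PF = cos(φ) = Re(Z)/|Z| = 244/297.834 = 0.8192.
Step 5 — Type: Im(Z) = -170.8 ⇒ leading (phase φ = -35.0°).

PF = 0.8192 (leading, φ = -35.0°)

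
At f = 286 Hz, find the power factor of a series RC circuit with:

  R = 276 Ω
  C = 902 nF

Step 1 — Angular frequency: ω = 2π·f = 2π·286 = 1797 rad/s.
Step 2 — Component impedances:
  R: Z = R = 276 Ω
  C: Z = 1/(jωC) = -j/(ω·C) = 0 - j616.9 Ω
Step 3 — Series combination: Z_total = R + C = 276 - j616.9 Ω = 675.9∠-65.9° Ω.
Step 4 — Power factor: PF = cos(φ) = Re(Z)/|Z| = 276/675.87 = 0.4084.
Step 5 — Type: Im(Z) = -616.9 ⇒ leading (phase φ = -65.9°).

PF = 0.4084 (leading, φ = -65.9°)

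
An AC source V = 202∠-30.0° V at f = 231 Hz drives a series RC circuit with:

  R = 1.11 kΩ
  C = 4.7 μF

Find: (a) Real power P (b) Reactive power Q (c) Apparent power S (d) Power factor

Step 1 — Angular frequency: ω = 2π·f = 2π·231 = 1451 rad/s.
Step 2 — Component impedances:
  R: Z = R = 1110 Ω
  C: Z = 1/(jωC) = -j/(ω·C) = 0 - j146.6 Ω
Step 3 — Series combination: Z_total = R + C = 1110 - j146.6 Ω = 1120∠-7.5° Ω.
Step 4 — Source phasor: V = 202∠-30.0° V = 174.9 - j101 V.
Step 5 — Current: I = V / Z = 0.1667 - j0.06897 A = 0.1804∠-22.5° A.
Step 6 — Complex power: S = V·I* = 36.13 - j4.772 VA.
Step 7 — Real power: P = Re(S) = 36.13 W.
Step 8 — Reactive power: Q = Im(S) = -4.772 VAR.
Step 9 — Apparent power: |S| = 36.44 VA.
Step 10 — Power factor: PF = P/|S| = 0.9914 (leading).

(a) P = 36.13 W  (b) Q = -4.772 VAR  (c) S = 36.44 VA  (d) PF = 0.9914 (leading)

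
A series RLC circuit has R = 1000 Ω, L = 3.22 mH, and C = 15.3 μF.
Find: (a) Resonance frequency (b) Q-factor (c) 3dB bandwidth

Step 1 — Resonance: ω₀ = 1/√(LC) = 1/√(0.00322·1.53e-05) = 4505 rad/s.
Step 2 — f₀ = ω₀/(2π) = 717 Hz.
Step 3 — Series Q: Q = ω₀L/R = 4505·0.00322/1000 = 0.01451.
Step 4 — Bandwidth: Δω = ω₀/Q = 3.106e+05 rad/s; BW = Δω/(2π) = 4.943e+04 Hz.

(a) f₀ = 717 Hz  (b) Q = 0.01451  (c) BW = 4.943e+04 Hz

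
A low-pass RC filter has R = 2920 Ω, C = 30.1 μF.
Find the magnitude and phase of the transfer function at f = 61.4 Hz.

Step 1 — Angular frequency: ω = 2π·61.4 = 385.8 rad/s.
Step 2 — Transfer function: H(jω) = 1/(1 + jωRC).
Step 3 — Denominator: 1 + jωRC = 1 + j·385.8·2920·3.01e-05 = 1 + j33.91.
Step 4 — H = 0.000869 - j0.02947.
Step 5 — Magnitude: |H| = 0.02948 (-30.6 dB); phase: φ = -88.3°.

|H| = 0.02948 (-30.6 dB), φ = -88.3°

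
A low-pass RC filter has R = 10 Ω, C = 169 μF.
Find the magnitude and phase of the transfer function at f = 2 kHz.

Step 1 — Angular frequency: ω = 2π·2000 = 1.257e+04 rad/s.
Step 2 — Transfer function: H(jω) = 1/(1 + jωRC).
Step 3 — Denominator: 1 + jωRC = 1 + j·1.257e+04·10·0.000169 = 1 + j21.24.
Step 4 — H = 0.002212 - j0.04698.
Step 5 — Magnitude: |H| = 0.04704 (-26.6 dB); phase: φ = -87.3°.

|H| = 0.04704 (-26.6 dB), φ = -87.3°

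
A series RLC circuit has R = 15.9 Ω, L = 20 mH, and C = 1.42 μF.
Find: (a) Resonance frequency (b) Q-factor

Step 1 — Resonance condition Im(Z)=0 gives ω₀ = 1/√(LC).
Step 2 — ω₀ = 1/√(0.02·1.42e-06) = 5934 rad/s.
Step 3 — f₀ = ω₀/(2π) = 944.4 Hz.
Step 4 — Series Q: Q = ω₀L/R = 5934·0.02/15.9 = 7.464.

(a) f₀ = 944.4 Hz  (b) Q = 7.464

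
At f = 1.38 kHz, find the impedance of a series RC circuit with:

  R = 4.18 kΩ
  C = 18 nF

Step 1 — Angular frequency: ω = 2π·f = 2π·1380 = 8671 rad/s.
Step 2 — Component impedances:
  R: Z = R = 4180 Ω
  C: Z = 1/(jωC) = -j/(ω·C) = 0 - j6407 Ω
Step 3 — Series combination: Z_total = R + C = 4180 - j6407 Ω = 7650∠-56.9° Ω.

Z = 4180 - j6407 Ω = 7650∠-56.9° Ω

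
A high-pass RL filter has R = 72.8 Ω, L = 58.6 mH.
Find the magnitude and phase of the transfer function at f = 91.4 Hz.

Step 1 — Angular frequency: ω = 2π·91.4 = 574.3 rad/s.
Step 2 — Transfer function: H(jω) = jωL/(R + jωL).
Step 3 — Numerator jωL = j·33.65; denominator R + jωL = 72.8 + j33.65.
Step 4 — H = 0.1761 + j0.3809.
Step 5 — Magnitude: |H| = 0.4196 (-7.5 dB); phase: φ = 65.2°.

|H| = 0.4196 (-7.5 dB), φ = 65.2°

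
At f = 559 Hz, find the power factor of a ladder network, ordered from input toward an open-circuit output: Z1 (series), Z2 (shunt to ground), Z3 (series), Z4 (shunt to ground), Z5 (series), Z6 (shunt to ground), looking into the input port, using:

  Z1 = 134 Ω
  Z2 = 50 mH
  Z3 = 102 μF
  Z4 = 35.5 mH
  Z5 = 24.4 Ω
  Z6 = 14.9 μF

Step 1 — Angular frequency: ω = 2π·f = 2π·559 = 3512 rad/s.
Step 2 — Component impedances:
  Z1: Z = R = 134 Ω
  Z2: Z = jωL = j·3512·0.05 = 0 + j175.6 Ω
  Z3: Z = 1/(jωC) = -j/(ω·C) = 0 - j2.791 Ω
  Z4: Z = jωL = j·3512·0.0355 = 0 + j124.7 Ω
  Z5: Z = R = 24.4 Ω
  Z6: Z = 1/(jωC) = -j/(ω·C) = 0 - j19.11 Ω
Step 3 — Ladder network (open output): work backward from the far end, alternating series and parallel combinations. Z_in = 172.4 - j12.05 Ω = 172.9∠-4.0° Ω.
Step 4 — Power factor: PF = cos(φ) = Re(Z)/|Z| = 172.44/172.86 = 0.9976.
Step 5 — Type: Im(Z) = -12.05 ⇒ leading (phase φ = -4.0°).

PF = 0.9976 (leading, φ = -4.0°)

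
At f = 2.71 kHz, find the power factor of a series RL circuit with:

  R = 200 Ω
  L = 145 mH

Step 1 — Angular frequency: ω = 2π·f = 2π·2710 = 1.703e+04 rad/s.
Step 2 — Component impedances:
  R: Z = R = 200 Ω
  L: Z = jωL = j·1.703e+04·0.145 = 0 + j2469 Ω
Step 3 — Series combination: Z_total = R + L = 200 + j2469 Ω = 2477∠85.4° Ω.
Step 4 — Power factor: PF = cos(φ) = Re(Z)/|Z| = 200/2477 = 0.08074.
Step 5 — Type: Im(Z) = 2469 ⇒ lagging (phase φ = 85.4°).

PF = 0.08074 (lagging, φ = 85.4°)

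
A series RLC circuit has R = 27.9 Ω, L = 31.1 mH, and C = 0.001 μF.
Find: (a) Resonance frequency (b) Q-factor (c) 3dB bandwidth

Step 1 — Resonance condition Im(Z)=0 gives ω₀ = 1/√(LC).
Step 2 — ω₀ = 1/√(0.0311·1e-09) = 1.793e+05 rad/s.
Step 3 — f₀ = ω₀/(2π) = 2.854e+04 Hz.
Step 4 — Series Q: Q = ω₀L/R = 1.793e+05·0.0311/27.9 = 199.9.
Step 5 — 3dB bandwidth: Δω = ω₀/Q = 897.1 rad/s; BW = Δω/(2π) = 142.8 Hz.

(a) f₀ = 2.854e+04 Hz  (b) Q = 199.9  (c) BW = 142.8 Hz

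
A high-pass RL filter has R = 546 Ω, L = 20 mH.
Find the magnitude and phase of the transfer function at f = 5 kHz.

Step 1 — Angular frequency: ω = 2π·5000 = 3.142e+04 rad/s.
Step 2 — Transfer function: H(jω) = jωL/(R + jωL).
Step 3 — Numerator jωL = j·628.3; denominator R + jωL = 546 + j628.3.
Step 4 — H = 0.5698 + j0.4951.
Step 5 — Magnitude: |H| = 0.7548 (-2.4 dB); phase: φ = 41.0°.

|H| = 0.7548 (-2.4 dB), φ = 41.0°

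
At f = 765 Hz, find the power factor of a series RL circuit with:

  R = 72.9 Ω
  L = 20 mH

Step 1 — Angular frequency: ω = 2π·f = 2π·765 = 4807 rad/s.
Step 2 — Component impedances:
  R: Z = R = 72.9 Ω
  L: Z = jωL = j·4807·0.02 = 0 + j96.13 Ω
Step 3 — Series combination: Z_total = R + L = 72.9 + j96.13 Ω = 120.6∠52.8° Ω.
Step 4 — Power factor: PF = cos(φ) = Re(Z)/|Z| = 72.9/120.65 = 0.6042.
Step 5 — Type: Im(Z) = 96.13 ⇒ lagging (phase φ = 52.8°).

PF = 0.6042 (lagging, φ = 52.8°)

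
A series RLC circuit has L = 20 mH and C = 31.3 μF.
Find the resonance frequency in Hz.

Step 1 — Resonance condition Im(Z)=0 gives ω₀ = 1/√(LC).
Step 2 — ω₀ = 1/√(0.02·3.13e-05) = 1264 rad/s.
Step 3 — f₀ = ω₀/(2π) = 201.2 Hz.

f₀ = 201.2 Hz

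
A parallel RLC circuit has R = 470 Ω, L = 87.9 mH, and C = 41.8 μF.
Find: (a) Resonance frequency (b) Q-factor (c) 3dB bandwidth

Step 1 — Resonance: ω₀ = 1/√(LC) = 1/√(0.0879·4.18e-05) = 521.7 rad/s.
Step 2 — f₀ = ω₀/(2π) = 83.03 Hz.
Step 3 — Parallel Q: Q = R/(ω₀L) = 470/(521.7·0.0879) = 10.25.
Step 4 — Bandwidth: Δω = ω₀/Q = 50.9 rad/s; BW = Δω/(2π) = 8.101 Hz.

(a) f₀ = 83.03 Hz  (b) Q = 10.25  (c) BW = 8.101 Hz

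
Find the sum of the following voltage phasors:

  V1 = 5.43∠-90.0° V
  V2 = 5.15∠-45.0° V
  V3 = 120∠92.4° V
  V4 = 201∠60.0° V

Step 1 — Convert each phasor to rectangular form:
  V1 = 5.43·(cos(-90.0°) + j·sin(-90.0°)) = 0 - j5.43 V
  V2 = 5.15·(cos(-45.0°) + j·sin(-45.0°)) = 3.642 - j3.642 V
  V3 = 120·(cos(92.4°) + j·sin(92.4°)) = -5.025 + j119.9 V
  V4 = 201·(cos(60.0°) + j·sin(60.0°)) = 100.5 + j174.1 V
Step 2 — Sum components: V_total = 99.12 + j284.9 V.
Step 3 — Convert to polar: |V_total| = 301.6 V, ∠V_total = 70.8°.

V_total = 301.6∠70.8° V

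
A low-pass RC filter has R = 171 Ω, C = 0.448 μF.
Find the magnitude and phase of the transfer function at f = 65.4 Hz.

Step 1 — Angular frequency: ω = 2π·65.4 = 410.9 rad/s.
Step 2 — Transfer function: H(jω) = 1/(1 + jωRC).
Step 3 — Denominator: 1 + jωRC = 1 + j·410.9·171·4.48e-07 = 1 + j0.03148.
Step 4 — H = 0.999 - j0.03145.
Step 5 — Magnitude: |H| = 0.9995 (-0.0 dB); phase: φ = -1.8°.

|H| = 0.9995 (-0.0 dB), φ = -1.8°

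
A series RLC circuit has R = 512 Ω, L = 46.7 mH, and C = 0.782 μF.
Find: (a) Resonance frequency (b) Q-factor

Step 1 — Resonance condition Im(Z)=0 gives ω₀ = 1/√(LC).
Step 2 — ω₀ = 1/√(0.0467·7.82e-07) = 5233 rad/s.
Step 3 — f₀ = ω₀/(2π) = 832.8 Hz.
Step 4 — Series Q: Q = ω₀L/R = 5233·0.0467/512 = 0.4773.

(a) f₀ = 832.8 Hz  (b) Q = 0.4773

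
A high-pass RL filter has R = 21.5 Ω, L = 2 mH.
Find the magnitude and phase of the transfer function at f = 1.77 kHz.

Step 1 — Angular frequency: ω = 2π·1770 = 1.112e+04 rad/s.
Step 2 — Transfer function: H(jω) = jωL/(R + jωL).
Step 3 — Numerator jωL = j·22.24; denominator R + jωL = 21.5 + j22.24.
Step 4 — H = 0.517 + j0.4997.
Step 5 — Magnitude: |H| = 0.719 (-2.9 dB); phase: φ = 44.0°.

|H| = 0.719 (-2.9 dB), φ = 44.0°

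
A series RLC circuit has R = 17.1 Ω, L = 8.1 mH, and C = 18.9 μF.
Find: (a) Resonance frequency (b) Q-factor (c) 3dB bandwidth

Step 1 — Resonance condition Im(Z)=0 gives ω₀ = 1/√(LC).
Step 2 — ω₀ = 1/√(0.0081·1.89e-05) = 2556 rad/s.
Step 3 — f₀ = ω₀/(2π) = 406.8 Hz.
Step 4 — Series Q: Q = ω₀L/R = 2556·0.0081/17.1 = 1.211.
Step 5 — 3dB bandwidth: Δω = ω₀/Q = 2111 rad/s; BW = Δω/(2π) = 336 Hz.

(a) f₀ = 406.8 Hz  (b) Q = 1.211  (c) BW = 336 Hz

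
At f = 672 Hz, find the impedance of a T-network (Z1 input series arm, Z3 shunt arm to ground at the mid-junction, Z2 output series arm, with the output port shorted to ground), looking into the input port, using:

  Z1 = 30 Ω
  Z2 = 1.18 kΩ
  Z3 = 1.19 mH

Step 1 — Angular frequency: ω = 2π·f = 2π·672 = 4222 rad/s.
Step 2 — Component impedances:
  Z1: Z = R = 30 Ω
  Z2: Z = R = 1180 Ω
  Z3: Z = jωL = j·4222·0.00119 = 0 + j5.025 Ω
Step 3 — With the output port shorted to ground, the output series arm Z2 runs from the junction to ground; the shunt arm Z3 also runs from the junction to ground. They appear in parallel: Z3 || Z2 = 0.02139 + j5.024 Ω.
Step 4 — Series with input arm Z1: Z_in = Z1 + (Z3 || Z2) = 30.02 + j5.024 Ω = 30.44∠9.5° Ω.

Z = 30.02 + j5.024 Ω = 30.44∠9.5° Ω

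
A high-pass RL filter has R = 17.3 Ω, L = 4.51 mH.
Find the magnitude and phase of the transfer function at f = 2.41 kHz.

Step 1 — Angular frequency: ω = 2π·2410 = 1.514e+04 rad/s.
Step 2 — Transfer function: H(jω) = jωL/(R + jωL).
Step 3 — Numerator jωL = j·68.29; denominator R + jωL = 17.3 + j68.29.
Step 4 — H = 0.9397 + j0.238.
Step 5 — Magnitude: |H| = 0.9694 (-0.3 dB); phase: φ = 14.2°.

|H| = 0.9694 (-0.3 dB), φ = 14.2°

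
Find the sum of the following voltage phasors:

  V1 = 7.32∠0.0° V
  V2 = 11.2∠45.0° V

Step 1 — Convert each phasor to rectangular form:
  V1 = 7.32·(cos(0.0°) + j·sin(0.0°)) = 7.32 V
  V2 = 11.2·(cos(45.0°) + j·sin(45.0°)) = 7.92 + j7.92 V
Step 2 — Sum components: V_total = 15.24 + j7.92 V.
Step 3 — Convert to polar: |V_total| = 17.17 V, ∠V_total = 27.5°.

V_total = 17.17∠27.5° V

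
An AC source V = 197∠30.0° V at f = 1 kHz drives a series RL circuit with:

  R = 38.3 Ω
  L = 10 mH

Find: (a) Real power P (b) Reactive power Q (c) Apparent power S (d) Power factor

Step 1 — Angular frequency: ω = 2π·f = 2π·1000 = 6283 rad/s.
Step 2 — Component impedances:
  R: Z = R = 38.3 Ω
  L: Z = jωL = j·6283·0.01 = 0 + j62.83 Ω
Step 3 — Series combination: Z_total = R + L = 38.3 + j62.83 Ω = 73.58∠58.6° Ω.
Step 4 — Source phasor: V = 197∠30.0° V = 170.6 + j98.5 V.
Step 5 — Current: I = V / Z = 2.35 - j1.283 A = 2.677∠-28.6° A.
Step 6 — Complex power: S = V·I* = 274.5 + j450.3 VA.
Step 7 — Real power: P = Re(S) = 274.5 W.
Step 8 — Reactive power: Q = Im(S) = 450.3 VAR.
Step 9 — Apparent power: |S| = 527.4 VA.
Step 10 — Power factor: PF = P/|S| = 0.5205 (lagging).

(a) P = 274.5 W  (b) Q = 450.3 VAR  (c) S = 527.4 VA  (d) PF = 0.5205 (lagging)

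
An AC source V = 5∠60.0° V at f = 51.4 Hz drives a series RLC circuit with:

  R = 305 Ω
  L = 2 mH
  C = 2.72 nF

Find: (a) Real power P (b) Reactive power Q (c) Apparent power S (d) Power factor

Step 1 — Angular frequency: ω = 2π·f = 2π·51.4 = 323 rad/s.
Step 2 — Component impedances:
  R: Z = R = 305 Ω
  L: Z = jωL = j·323·0.002 = 0 + j0.6459 Ω
  C: Z = 1/(jωC) = -j/(ω·C) = 0 - j1.138e+06 Ω
Step 3 — Series combination: Z_total = R + L + C = 305 - j1.138e+06 Ω = 1.138e+06∠-90.0° Ω.
Step 4 — Source phasor: V = 5∠60.0° V = 2.5 + j4.33 V.
Step 5 — Current: I = V / Z = -3.803e-06 + j2.197e-06 A = 4.392e-06∠150.0° A.
Step 6 — Complex power: S = V·I* = 5.884e-09 - j2.196e-05 VA.
Step 7 — Real power: P = Re(S) = 5.884e-09 W.
Step 8 — Reactive power: Q = Im(S) = -2.196e-05 VAR.
Step 9 — Apparent power: |S| = 2.196e-05 VA.
Step 10 — Power factor: PF = P/|S| = 0.0002679 (leading).

(a) P = 5.884e-09 W  (b) Q = -2.196e-05 VAR  (c) S = 2.196e-05 VA  (d) PF = 0.0002679 (leading)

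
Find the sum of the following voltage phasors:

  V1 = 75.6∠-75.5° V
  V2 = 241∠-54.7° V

Step 1 — Convert each phasor to rectangular form:
  V1 = 75.6·(cos(-75.5°) + j·sin(-75.5°)) = 18.93 - j73.19 V
  V2 = 241·(cos(-54.7°) + j·sin(-54.7°)) = 139.3 - j196.7 V
Step 2 — Sum components: V_total = 158.2 - j269.9 V.
Step 3 — Convert to polar: |V_total| = 312.8 V, ∠V_total = -59.6°.

V_total = 312.8∠-59.6° V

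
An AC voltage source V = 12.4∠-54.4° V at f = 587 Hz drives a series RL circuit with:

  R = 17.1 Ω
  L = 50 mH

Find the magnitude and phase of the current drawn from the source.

Step 1 — Angular frequency: ω = 2π·f = 2π·587 = 3688 rad/s.
Step 2 — Component impedances:
  R: Z = R = 17.1 Ω
  L: Z = jωL = j·3688·0.05 = 0 + j184.4 Ω
Step 3 — Series combination: Z_total = R + L = 17.1 + j184.4 Ω = 185.2∠84.7° Ω.
Step 4 — Source phasor: V = 12.4∠-54.4° V = 7.218 - j10.08 V.
Step 5 — Ohm's law: I = V / Z_total = (7.218 - j10.08) / (17.1 + j184.4) = -0.05061 - j0.04384 A.
Step 6 — Convert to polar: |I| = 0.06695 A, ∠I = -139.1°.

I = 0.06695∠-139.1° A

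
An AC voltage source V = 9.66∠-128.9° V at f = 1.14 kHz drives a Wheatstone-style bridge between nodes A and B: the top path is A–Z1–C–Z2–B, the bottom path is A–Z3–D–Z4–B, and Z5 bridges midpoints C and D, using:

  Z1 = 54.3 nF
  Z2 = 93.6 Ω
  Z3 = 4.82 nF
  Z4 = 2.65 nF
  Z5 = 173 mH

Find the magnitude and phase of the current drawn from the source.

Step 1 — Angular frequency: ω = 2π·f = 2π·1140 = 7163 rad/s.
Step 2 — Component impedances:
  Z1: Z = 1/(jωC) = -j/(ω·C) = 0 - j2571 Ω
  Z2: Z = R = 93.6 Ω
  Z3: Z = 1/(jωC) = -j/(ω·C) = 0 - j2.896e+04 Ω
  Z4: Z = 1/(jωC) = -j/(ω·C) = 0 - j5.268e+04 Ω
  Z5: Z = jωL = j·7163·0.173 = 0 + j1239 Ω
Step 3 — Bridge requires nodal analysis (the Z5 bridge couples midpoints C and D, so the two paths cannot be reduced to a simple series/parallel combination). Setting node B to ground and injecting 1 A at node A, the 3-node admittance system at A, C, D solves to V_A = Z_AB = 93.98 - j2353 Ω = 2355∠-87.7° Ω.
Step 4 — Source phasor: V = 9.66∠-128.9° V = -6.066 - j7.518 V.
Step 5 — Ohm's law: I = V / Z_total = (-6.066 - j7.518) / (93.98 - j2353) = 0.003087 - j0.002702 A.
Step 6 — Convert to polar: |I| = 0.004102 A, ∠I = -41.2°.

I = 0.004102∠-41.2° A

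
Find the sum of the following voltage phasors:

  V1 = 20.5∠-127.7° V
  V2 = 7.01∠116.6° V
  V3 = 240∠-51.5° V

Step 1 — Convert each phasor to rectangular form:
  V1 = 20.5·(cos(-127.7°) + j·sin(-127.7°)) = -12.54 - j16.22 V
  V2 = 7.01·(cos(116.6°) + j·sin(116.6°)) = -3.139 + j6.268 V
  V3 = 240·(cos(-51.5°) + j·sin(-51.5°)) = 149.4 - j187.8 V
Step 2 — Sum components: V_total = 133.7 - j197.8 V.
Step 3 — Convert to polar: |V_total| = 238.7 V, ∠V_total = -55.9°.

V_total = 238.7∠-55.9° V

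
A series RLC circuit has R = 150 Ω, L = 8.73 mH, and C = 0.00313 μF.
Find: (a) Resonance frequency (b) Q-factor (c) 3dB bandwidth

Step 1 — Resonance: ω₀ = 1/√(LC) = 1/√(0.00873·3.13e-09) = 1.913e+05 rad/s.
Step 2 — f₀ = ω₀/(2π) = 3.045e+04 Hz.
Step 3 — Series Q: Q = ω₀L/R = 1.913e+05·0.00873/150 = 11.13.
Step 4 — Bandwidth: Δω = ω₀/Q = 1.718e+04 rad/s; BW = Δω/(2π) = 2735 Hz.

(a) f₀ = 3.045e+04 Hz  (b) Q = 11.13  (c) BW = 2735 Hz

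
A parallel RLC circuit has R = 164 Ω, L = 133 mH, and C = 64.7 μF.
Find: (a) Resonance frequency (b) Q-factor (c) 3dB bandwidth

Step 1 — Resonance: ω₀ = 1/√(LC) = 1/√(0.133·6.47e-05) = 340.9 rad/s.
Step 2 — f₀ = ω₀/(2π) = 54.26 Hz.
Step 3 — Parallel Q: Q = R/(ω₀L) = 164/(340.9·0.133) = 3.617.
Step 4 — Bandwidth: Δω = ω₀/Q = 94.24 rad/s; BW = Δω/(2π) = 15 Hz.

(a) f₀ = 54.26 Hz  (b) Q = 3.617  (c) BW = 15 Hz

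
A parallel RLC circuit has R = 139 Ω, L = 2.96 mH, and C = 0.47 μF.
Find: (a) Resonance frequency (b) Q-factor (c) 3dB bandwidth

Step 1 — Resonance: ω₀ = 1/√(LC) = 1/√(0.00296·4.7e-07) = 2.681e+04 rad/s.
Step 2 — f₀ = ω₀/(2π) = 4267 Hz.
Step 3 — Parallel Q: Q = R/(ω₀L) = 139/(2.681e+04·0.00296) = 1.752.
Step 4 — Bandwidth: Δω = ω₀/Q = 1.531e+04 rad/s; BW = Δω/(2π) = 2436 Hz.

(a) f₀ = 4267 Hz  (b) Q = 1.752  (c) BW = 2436 Hz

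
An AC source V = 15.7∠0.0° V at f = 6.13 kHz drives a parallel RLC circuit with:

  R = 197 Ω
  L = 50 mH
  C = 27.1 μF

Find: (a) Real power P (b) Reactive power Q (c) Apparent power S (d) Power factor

Step 1 — Angular frequency: ω = 2π·f = 2π·6130 = 3.852e+04 rad/s.
Step 2 — Component impedances:
  R: Z = R = 197 Ω
  L: Z = jωL = j·3.852e+04·0.05 = 0 + j1926 Ω
  C: Z = 1/(jωC) = -j/(ω·C) = 0 - j0.9581 Ω
Step 3 — Parallel combination: 1/Z_total = 1/R + 1/L + 1/C; Z_total = 0.004664 - j0.9585 Ω = 0.9585∠-89.7° Ω.
Step 4 — Source phasor: V = 15.7∠0.0° V = 15.7 V.
Step 5 — Current: I = V / Z = 0.0797 + j16.38 A = 16.38∠89.7° A.
Step 6 — Complex power: S = V·I* = 1.251 - j257.2 VA.
Step 7 — Real power: P = Re(S) = 1.251 W.
Step 8 — Reactive power: Q = Im(S) = -257.2 VAR.
Step 9 — Apparent power: |S| = 257.2 VA.
Step 10 — Power factor: PF = P/|S| = 0.004866 (leading).

(a) P = 1.251 W  (b) Q = -257.2 VAR  (c) S = 257.2 VA  (d) PF = 0.004866 (leading)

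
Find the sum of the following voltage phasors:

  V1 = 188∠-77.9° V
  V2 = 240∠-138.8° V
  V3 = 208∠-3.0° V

Step 1 — Convert each phasor to rectangular form:
  V1 = 188·(cos(-77.9°) + j·sin(-77.9°)) = 39.41 - j183.8 V
  V2 = 240·(cos(-138.8°) + j·sin(-138.8°)) = -180.6 - j158.1 V
  V3 = 208·(cos(-3.0°) + j·sin(-3.0°)) = 207.7 - j10.89 V
Step 2 — Sum components: V_total = 66.54 - j352.8 V.
Step 3 — Convert to polar: |V_total| = 359 V, ∠V_total = -79.3°.

V_total = 359∠-79.3° V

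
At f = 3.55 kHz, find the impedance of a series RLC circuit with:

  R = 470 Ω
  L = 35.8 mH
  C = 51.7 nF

Step 1 — Angular frequency: ω = 2π·f = 2π·3550 = 2.231e+04 rad/s.
Step 2 — Component impedances:
  R: Z = R = 470 Ω
  L: Z = jωL = j·2.231e+04·0.0358 = 0 + j798.5 Ω
  C: Z = 1/(jωC) = -j/(ω·C) = 0 - j867.2 Ω
Step 3 — Series combination: Z_total = R + L + C = 470 - j68.63 Ω = 475∠-8.3° Ω.

Z = 470 - j68.63 Ω = 475∠-8.3° Ω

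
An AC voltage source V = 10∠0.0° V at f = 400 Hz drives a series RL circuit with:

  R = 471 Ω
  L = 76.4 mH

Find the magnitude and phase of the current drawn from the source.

Step 1 — Angular frequency: ω = 2π·f = 2π·400 = 2513 rad/s.
Step 2 — Component impedances:
  R: Z = R = 471 Ω
  L: Z = jωL = j·2513·0.0764 = 0 + j192 Ω
Step 3 — Series combination: Z_total = R + L = 471 + j192 Ω = 508.6∠22.2° Ω.
Step 4 — Source phasor: V = 10∠0.0° V = 10 V.
Step 5 — Ohm's law: I = V / Z_total = (10) / (471 + j192) = 0.01821 - j0.007422 A.
Step 6 — Convert to polar: |I| = 0.01966 A, ∠I = -22.2°.

I = 0.01966∠-22.2° A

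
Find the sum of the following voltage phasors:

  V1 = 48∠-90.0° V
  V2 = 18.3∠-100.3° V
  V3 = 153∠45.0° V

Step 1 — Convert each phasor to rectangular form:
  V1 = 48·(cos(-90.0°) + j·sin(-90.0°)) = 0 - j48 V
  V2 = 18.3·(cos(-100.3°) + j·sin(-100.3°)) = -3.272 - j18.01 V
  V3 = 153·(cos(45.0°) + j·sin(45.0°)) = 108.2 + j108.2 V
Step 2 — Sum components: V_total = 104.9 + j42.18 V.
Step 3 — Convert to polar: |V_total| = 113.1 V, ∠V_total = 21.9°.

V_total = 113.1∠21.9° V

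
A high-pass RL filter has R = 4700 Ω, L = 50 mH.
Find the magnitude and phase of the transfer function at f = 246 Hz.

Step 1 — Angular frequency: ω = 2π·246 = 1546 rad/s.
Step 2 — Transfer function: H(jω) = jωL/(R + jωL).
Step 3 — Numerator jωL = j·77.28; denominator R + jωL = 4700 + j77.28.
Step 4 — H = 0.0002703 + j0.01644.
Step 5 — Magnitude: |H| = 0.01644 (-35.7 dB); phase: φ = 89.1°.

|H| = 0.01644 (-35.7 dB), φ = 89.1°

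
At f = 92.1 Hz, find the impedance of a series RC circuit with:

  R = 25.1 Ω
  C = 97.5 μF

Step 1 — Angular frequency: ω = 2π·f = 2π·92.1 = 578.7 rad/s.
Step 2 — Component impedances:
  R: Z = R = 25.1 Ω
  C: Z = 1/(jωC) = -j/(ω·C) = 0 - j17.72 Ω
Step 3 — Series combination: Z_total = R + C = 25.1 - j17.72 Ω = 30.73∠-35.2° Ω.

Z = 25.1 - j17.72 Ω = 30.73∠-35.2° Ω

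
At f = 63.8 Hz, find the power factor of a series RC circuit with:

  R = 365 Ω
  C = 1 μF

Step 1 — Angular frequency: ω = 2π·f = 2π·63.8 = 400.9 rad/s.
Step 2 — Component impedances:
  R: Z = R = 365 Ω
  C: Z = 1/(jωC) = -j/(ω·C) = 0 - j2495 Ω
Step 3 — Series combination: Z_total = R + C = 365 - j2495 Ω = 2521∠-81.7° Ω.
Step 4 — Power factor: PF = cos(φ) = Re(Z)/|Z| = 365/2521 = 0.1448.
Step 5 — Type: Im(Z) = -2495 ⇒ leading (phase φ = -81.7°).

PF = 0.1448 (leading, φ = -81.7°)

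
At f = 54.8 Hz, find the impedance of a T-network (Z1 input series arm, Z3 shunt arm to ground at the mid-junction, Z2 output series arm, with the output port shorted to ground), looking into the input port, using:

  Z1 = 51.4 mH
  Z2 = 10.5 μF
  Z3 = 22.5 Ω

Step 1 — Angular frequency: ω = 2π·f = 2π·54.8 = 344.3 rad/s.
Step 2 — Component impedances:
  Z1: Z = jωL = j·344.3·0.0514 = 0 + j17.7 Ω
  Z2: Z = 1/(jωC) = -j/(ω·C) = 0 - j276.6 Ω
  Z3: Z = R = 22.5 Ω
Step 3 — With the output port shorted to ground, the output series arm Z2 runs from the junction to ground; the shunt arm Z3 also runs from the junction to ground. They appear in parallel: Z3 || Z2 = 22.35 - j1.818 Ω.
Step 4 — Series with input arm Z1: Z_in = Z1 + (Z3 || Z2) = 22.35 + j15.88 Ω = 27.42∠35.4° Ω.

Z = 22.35 + j15.88 Ω = 27.42∠35.4° Ω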